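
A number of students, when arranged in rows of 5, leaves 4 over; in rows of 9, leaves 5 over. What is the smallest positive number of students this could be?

Since 9·4 ≡ 1 (mod 5), take x = 5 + 9·((4−5)·4 mod 5) = 5 + 9·1 = 14.
Check: 14 mod 5 = 4, 14 mod 9 = 5.

14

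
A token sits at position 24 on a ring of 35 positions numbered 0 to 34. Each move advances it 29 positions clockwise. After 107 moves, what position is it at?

107·29 = 3103.
3103 − 88·35 = 23, so 3103 ≡ 23 (mod 35).
(24 + 23) mod 35 = 12.

12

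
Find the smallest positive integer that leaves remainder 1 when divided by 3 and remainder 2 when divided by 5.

7

Since 5·2 ≡ 1 (mod 3), take x = 2 + 5·((1−2)·2 mod 3) = 2 + 5·1 = 7.
Check: 7 mod 3 = 1, 7 mod 5 = 2.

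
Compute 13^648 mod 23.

16

Successive squares of 13 mod 23: 13^1≡13, 13^2≡8, 13^4≡18, 13^8≡2, 13^16≡4, 13^32≡16, 13^64≡3, 13^128≡9, 13^256≡12, 13^512≡6.
Since 648 = 8 + 128 + 512 in binary, 13^648 ≡ 2·9·6 ≡ 16 (mod 23).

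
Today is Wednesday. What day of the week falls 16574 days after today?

16574 − 2367·7 = 5, so 16574 ≡ 5 (mod 7).
Wednesday + 5 days → Monday.

Monday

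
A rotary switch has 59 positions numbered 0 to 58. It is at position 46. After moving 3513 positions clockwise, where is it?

19

3513 − 59·59 = 32, so 3513 ≡ 32 (mod 59).
(46 + 32) mod 59 = 19.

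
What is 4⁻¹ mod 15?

15 = 3·4 + 3
4 = 1·3 + 1
3 = 3·1 + 0
Back-substituting gives 4·4 ≡ 1 (mod 15).

4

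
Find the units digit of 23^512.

1

The units digit of 23^n cycles with period 4: 3, 9, 7, 1, …
512 mod 4 = 0, so the last digit matches 3^4 = 1.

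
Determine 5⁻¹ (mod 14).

14 = 2·5 + 4
5 = 1·4 + 1
4 = 4·1 + 0
Back-substituting gives 5·3 ≡ 1 (mod 14).

3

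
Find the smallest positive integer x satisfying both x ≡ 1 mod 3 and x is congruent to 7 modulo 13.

Since 13·1 ≡ 1 (mod 3), take x = 7 + 13·((1−7)·1 mod 3) = 7 + 13·0 = 7.
Check: 7 mod 3 = 1, 7 mod 13 = 7.

7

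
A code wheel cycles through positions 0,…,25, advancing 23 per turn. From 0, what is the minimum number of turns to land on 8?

6

The inverse of 23 mod 26 is 17 (since 23·17 = 391 ≡ 1).
So x ≡ 17·8 = 136 ≡ 6 (mod 26).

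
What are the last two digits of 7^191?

Square-and-reduce mod 100: 7^1≡7, 7^2≡49, 7^4≡1, 7^8≡1, 7^16≡1, 7^32≡1, 7^64≡1, 7^128≡1.
Since 191 = 1 + 2 + 4 + 8 + 16 + 32 + 128 in binary, 7^191 ≡ 7·49·1·1·1·1·1 ≡ 43 (mod 100).

43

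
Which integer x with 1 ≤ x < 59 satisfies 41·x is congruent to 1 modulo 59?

59 = 1·41 + 18
41 = 2·18 + 5
18 = 3·5 + 3
5 = 1·3 + 2
3 = 1·2 + 1
2 = 2·1 + 0
Back-substituting gives 41·36 ≡ 1 (mod 59).

36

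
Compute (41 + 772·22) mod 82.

51

772·22 = 16984.
Dividing 16984 by 82 gives quotient 207 and remainder 10.
(41 + 10) mod 82 = 51.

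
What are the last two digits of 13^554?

89

Square-and-reduce mod 100: 13^1≡13, 13^2≡69, 13^4≡61, 13^8≡21, 13^16≡41, 13^32≡81, 13^64≡61, 13^128≡21, 13^256≡41, 13^512≡81.
554 = 2 + 8 + 32 + 512, so 13^554 ≡ 69·21·81·81 ≡ 89 (mod 100).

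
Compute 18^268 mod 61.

Square-and-reduce mod 61: 18^1≡18, 18^2≡19, 18^4≡56, 18^8≡25, 18^16≡15, 18^32≡42, 18^64≡56, 18^128≡25, 18^256≡15.
Since 268 = 4 + 8 + 256 in binary, 18^268 ≡ 56·25·15 ≡ 16 (mod 61).

16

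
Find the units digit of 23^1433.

Powers of 3 mod 10 repeat with period 4: 3, 9, 7, 1.
1433 leaves remainder 1 on division by 4, so 23^1433 ends in 3.

3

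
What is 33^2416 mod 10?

1

Last digits of 3^n: 3, 9, 7, 1 (period 4).
2416 mod 4 = 0, so the last digit matches 3^4 = 1.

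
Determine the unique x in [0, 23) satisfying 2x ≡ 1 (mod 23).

12

The inverse of 2 mod 23 is 12 (since 2·12 = 24 ≡ 1).
So x ≡ 12·1 = 12 ≡ 12 (mod 23).
Check: 2·12 = 24 = 1·23 + 1.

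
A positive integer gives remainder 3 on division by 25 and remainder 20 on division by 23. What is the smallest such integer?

503

x ≡ 20 (mod 23) gives x ∈ {20, 43, 66, 89, 112, 135, 158, 181, …}.
The first of these with x mod 25 = 3 is 503.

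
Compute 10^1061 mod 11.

10

By repeated squaring mod 11: 10^1≡10, 10^2≡1, 10^4≡1, 10^8≡1, 10^16≡1, 10^32≡1, 10^64≡1, 10^128≡1, 10^256≡1, 10^512≡1, 10^1024≡1.
1061 = 1 + 4 + 32 + 1024, so 10^1061 ≡ 10·1·1·1 ≡ 10 (mod 11).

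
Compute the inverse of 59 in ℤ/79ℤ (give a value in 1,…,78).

59·75 = 4425 = 56·79 + 1, so 59⁻¹ ≡ 75 (mod 79).

75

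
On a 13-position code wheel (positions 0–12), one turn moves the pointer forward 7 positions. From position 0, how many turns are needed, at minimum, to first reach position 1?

7·2 = 14 = 1·13 + 1, so 7⁻¹ ≡ 2 (mod 13).

2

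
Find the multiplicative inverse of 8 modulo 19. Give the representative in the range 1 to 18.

12

19 = 2·8 + 3
8 = 2·3 + 2
3 = 1·2 + 1
2 = 2·1 + 0
Back-substituting gives 8·12 ≡ 1 (mod 19).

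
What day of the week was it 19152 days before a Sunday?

Dividing 19152 by 7 gives quotient 2736 and remainder 0.
Sunday − 0 days → Sunday.

Sunday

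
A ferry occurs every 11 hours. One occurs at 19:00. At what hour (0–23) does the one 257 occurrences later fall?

14

257·11 = 2827.
Dividing 2827 by 24 gives quotient 117 and remainder 19.
(19 + 19) mod 24 = 14.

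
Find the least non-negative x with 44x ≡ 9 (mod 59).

23

44⁻¹ ≡ 55 (mod 59) because 44·55 = 2420 = 41·59 + 1.
So x ≡ 55·9 = 495 ≡ 23 (mod 59).
Check: 44·23 = 1012 = 17·59 + 9.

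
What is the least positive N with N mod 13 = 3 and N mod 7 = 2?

16

x ≡ 2 (mod 7) gives x ∈ {2, 9, 16}.
The first of these with x mod 13 = 3 is 16.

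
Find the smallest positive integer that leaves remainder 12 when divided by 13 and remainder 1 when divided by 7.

x ≡ 1 (mod 7) gives x ∈ {1, 8, 15, 22, 29, 36, 43, 50, …}.
The first of these with x mod 13 = 12 is 64.

64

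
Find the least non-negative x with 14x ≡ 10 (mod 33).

29

The inverse of 14 mod 33 is 26 (since 14·26 = 364 ≡ 1).
So x ≡ 26·10 = 260 ≡ 29 (mod 33).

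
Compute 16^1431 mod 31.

16

Square-and-reduce mod 31: 16^1≡16, 16^2≡8, 16^4≡2, 16^8≡4, 16^16≡16, 16^32≡8, 16^64≡2, 16^128≡4, 16^256≡16, 16^512≡8, 16^1024≡2.
1431 = 1 + 2 + 4 + 16 + 128 + 256 + 1024, so 16^1431 ≡ 16·8·2·16·4·16·2 ≡ 16 (mod 31).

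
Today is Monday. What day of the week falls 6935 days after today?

6935 − 990·7 = 5, so 6935 ≡ 5 (mod 7).
Monday + 5 days → Saturday.

Saturday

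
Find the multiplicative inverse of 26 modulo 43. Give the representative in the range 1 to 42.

5

26·5 = 130 = 3·43 + 1, so 26⁻¹ ≡ 5 (mod 43).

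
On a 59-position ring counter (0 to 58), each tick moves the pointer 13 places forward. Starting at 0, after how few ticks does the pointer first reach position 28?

43

The inverse of 13 mod 59 is 50 (since 13·50 = 650 ≡ 1).
Multiplying both sides by 50: x ≡ 50·28 = 1400 ≡ 43 (mod 59).
Check: 13·43 = 559 = 9·59 + 28.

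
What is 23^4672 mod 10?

Last digits of 3^n: 3, 9, 7, 1 (period 4).
4672 mod 4 = 0, so the last digit matches 3^4 = 1.

1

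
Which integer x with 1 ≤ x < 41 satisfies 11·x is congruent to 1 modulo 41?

15

11·15 = 165 = 4·41 + 1, so 11⁻¹ ≡ 15 (mod 41).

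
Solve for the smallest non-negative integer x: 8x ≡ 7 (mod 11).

8⁻¹ ≡ 7 (mod 11) because 8·7 = 56 = 5·11 + 1.
So x ≡ 7·7 = 49 ≡ 5 (mod 11).

5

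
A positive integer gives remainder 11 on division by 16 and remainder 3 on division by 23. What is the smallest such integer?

Since 23·7 ≡ 1 (mod 16), take x = 3 + 23·((11−3)·7 mod 16) = 3 + 23·8 = 187.
Check: 187 mod 16 = 11, 187 mod 23 = 3.

187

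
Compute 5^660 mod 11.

By repeated squaring mod 11: 5^1≡5, 5^2≡3, 5^4≡9, 5^8≡4, 5^16≡5, 5^32≡3, 5^64≡9, 5^128≡4, 5^256≡5, 5^512≡3.
Since 660 = 4 + 16 + 128 + 512 in binary, 5^660 ≡ 9·5·4·3 ≡ 1 (mod 11).

1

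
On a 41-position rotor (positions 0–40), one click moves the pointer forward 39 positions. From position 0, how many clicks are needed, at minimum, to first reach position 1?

41 = 1·39 + 2
39 = 19·2 + 1
2 = 2·1 + 0
Back-substituting gives 39·20 ≡ 1 (mod 41).

20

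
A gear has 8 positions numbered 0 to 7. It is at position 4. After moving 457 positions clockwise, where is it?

5

Dividing 457 by 8 gives quotient 57 and remainder 1.
(4 + 1) mod 8 = 5.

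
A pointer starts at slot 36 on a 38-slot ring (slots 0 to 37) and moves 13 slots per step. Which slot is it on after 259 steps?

21

259·13 = 3367.
3367 = 88·38 + 23, so 3367 mod 38 = 23.
(36 + 23) mod 38 = 21.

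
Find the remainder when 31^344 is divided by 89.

By repeated squaring mod 89: 31^1≡31, 31^2≡71, 31^4≡57, 31^8≡45, 31^16≡67, 31^32≡39, 31^64≡8, 31^128≡64, 31^256≡2.
344 = 8 + 16 + 64 + 256, so 31^344 ≡ 45·67·8·2 ≡ 2 (mod 89).

2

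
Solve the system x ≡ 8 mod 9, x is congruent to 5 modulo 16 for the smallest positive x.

53

Since 16·4 ≡ 1 (mod 9), take x = 5 + 16·((8−5)·4 mod 9) = 5 + 16·3 = 53.
Check: 53 mod 9 = 8, 53 mod 16 = 5.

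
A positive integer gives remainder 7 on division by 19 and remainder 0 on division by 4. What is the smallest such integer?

64

Since 4·5 ≡ 1 (mod 19), take x = 0 + 4·((7−0)·5 mod 19) = 0 + 4·16 = 64.
Check: 64 mod 19 = 7, 64 mod 4 = 0.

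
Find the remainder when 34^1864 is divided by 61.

By repeated squaring mod 61: 34^1≡34, 34^2≡58, 34^4≡9, 34^8≡20, 34^16≡34, 34^32≡58, 34^64≡9, 34^128≡20, 34^256≡34, 34^512≡58, 34^1024≡9.
Since 1864 = 8 + 64 + 256 + 512 + 1024 in binary, 34^1864 ≡ 20·9·34·58·9 ≡ 9 (mod 61).

9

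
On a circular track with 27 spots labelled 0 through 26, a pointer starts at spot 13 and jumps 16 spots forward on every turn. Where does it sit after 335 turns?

0

335·16 = 5360.
5360 = 198·27 + 14, so 5360 mod 27 = 14.
(13 + 14) mod 27 = 0.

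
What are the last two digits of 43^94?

Square-and-reduce mod 100: 43^1≡43, 43^2≡49, 43^4≡1, 43^8≡1, 43^16≡1, 43^32≡1, 43^64≡1.
94 = 2 + 4 + 8 + 16 + 64, so 43^94 ≡ 49·1·1·1·1 ≡ 49 (mod 100).

49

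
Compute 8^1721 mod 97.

Square-and-reduce mod 97: 8^1≡8, 8^2≡64, 8^4≡22, 8^8≡96, 8^16≡1, 8^32≡1, 8^64≡1, 8^128≡1, 8^256≡1, 8^512≡1, 8^1024≡1.
1721 = 1 + 8 + 16 + 32 + 128 + 512 + 1024, so 8^1721 ≡ 8·96·1·1·1·1·1 ≡ 89 (mod 97).

89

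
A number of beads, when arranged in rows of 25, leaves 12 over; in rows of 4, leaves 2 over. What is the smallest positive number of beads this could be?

Since 4·19 ≡ 1 (mod 25), take x = 2 + 4·((12−2)·19 mod 25) = 2 + 4·15 = 62.
Check: 62 mod 25 = 12, 62 mod 4 = 2.

62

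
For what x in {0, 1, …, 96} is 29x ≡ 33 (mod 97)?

29⁻¹ ≡ 87 (mod 97) because 29·87 = 2523 = 26·97 + 1.
So x ≡ 87·33 = 2871 ≡ 58 (mod 97).
Check: 29·58 = 1682 = 17·97 + 33.

58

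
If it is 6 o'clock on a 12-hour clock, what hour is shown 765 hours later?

765 − 63·12 = 9, so 765 ≡ 9 (mod 12).
6 + 9 → 3 on a 12-hour dial.

3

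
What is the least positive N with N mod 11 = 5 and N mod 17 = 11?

181

Since 17·2 ≡ 1 (mod 11), take x = 11 + 17·((5−11)·2 mod 11) = 11 + 17·10 = 181.
Check: 181 mod 11 = 5, 181 mod 17 = 11.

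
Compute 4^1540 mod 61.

47

By repeated squaring mod 61: 4^1≡4, 4^2≡16, 4^4≡12, 4^8≡22, 4^16≡57, 4^32≡16, 4^64≡12, 4^128≡22, 4^256≡57, 4^512≡16, 4^1024≡12.
1540 = 4 + 512 + 1024, so 4^1540 ≡ 12·16·12 ≡ 47 (mod 61).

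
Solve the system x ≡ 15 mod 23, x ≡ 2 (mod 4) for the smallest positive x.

38

x ≡ 2 (mod 4) gives x ∈ {2, 6, 10, 14, 18, 22, 26, 30, …}.
The first of these with x mod 23 = 15 is 38.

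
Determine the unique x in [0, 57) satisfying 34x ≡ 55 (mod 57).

34⁻¹ ≡ 52 (mod 57) because 34·52 = 1768 = 31·57 + 1.
Multiplying both sides by 52: x ≡ 52·55 = 2860 ≡ 10 (mod 57).

10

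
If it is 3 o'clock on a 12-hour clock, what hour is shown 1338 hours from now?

1338 mod 12 = 6 (since 111·12 = 1332).
3 + 6 → 9 on a 12-hour dial.

9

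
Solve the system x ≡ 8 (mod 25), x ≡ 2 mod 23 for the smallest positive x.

508

x ≡ 2 (mod 23) gives x ∈ {2, 25, 48, 71, 94, 117, 140, 163, …}.
The first of these with x mod 25 = 8 is 508.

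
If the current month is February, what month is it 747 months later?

747 − 62·12 = 3, so 747 ≡ 3 (mod 12).
February + 3 months → May.

May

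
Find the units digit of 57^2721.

7

Last digits of 7^n: 7, 9, 3, 1 (period 4).
2721 mod 4 = 1, so the last digit matches 7^1 = 7.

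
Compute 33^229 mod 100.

53

Square-and-reduce mod 100: 33^1≡33, 33^2≡89, 33^4≡21, 33^8≡41, 33^16≡81, 33^32≡61, 33^64≡21, 33^128≡41.
Since 229 = 1 + 4 + 32 + 64 + 128 in binary, 33^229 ≡ 33·21·61·21·41 ≡ 53 (mod 100).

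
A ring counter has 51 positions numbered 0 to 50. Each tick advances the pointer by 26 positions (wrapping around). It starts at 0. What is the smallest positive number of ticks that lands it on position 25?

The inverse of 26 mod 51 is 2 (since 26·2 = 52 ≡ 1).
Multiplying both sides by 2: x ≡ 2·25 = 50 ≡ 50 (mod 51).

50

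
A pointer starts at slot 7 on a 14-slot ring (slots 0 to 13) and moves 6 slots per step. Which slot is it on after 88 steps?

3

88·6 = 528.
528 = 37·14 + 10, so 528 mod 14 = 10.
(7 + 10) mod 14 = 3.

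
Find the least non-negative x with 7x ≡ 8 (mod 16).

7⁻¹ ≡ 7 (mod 16) because 7·7 = 49 = 3·16 + 1.
So x ≡ 7·8 = 56 ≡ 8 (mod 16).
Check: 7·8 = 56 = 3·16 + 8.

8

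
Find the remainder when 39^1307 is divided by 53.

By repeated squaring mod 53: 39^1≡39, 39^2≡37, 39^4≡44, 39^8≡28, 39^16≡42, 39^32≡15, 39^64≡13, 39^128≡10, 39^256≡47, 39^512≡36, 39^1024≡24.
1307 = 1 + 2 + 8 + 16 + 256 + 1024, so 39^1307 ≡ 39·37·28·42·47·24 ≡ 51 (mod 53).

51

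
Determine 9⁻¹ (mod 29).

29 = 3·9 + 2
9 = 4·2 + 1
2 = 2·1 + 0
Back-substituting gives 9·13 ≡ 1 (mod 29).

13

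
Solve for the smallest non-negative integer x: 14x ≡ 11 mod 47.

The inverse of 14 mod 47 is 37 (since 14·37 = 518 ≡ 1).
So x ≡ 37·11 = 407 ≡ 31 (mod 47).

31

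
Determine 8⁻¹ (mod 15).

2

15 = 1·8 + 7
8 = 1·7 + 1
7 = 7·1 + 0
Back-substituting gives 8·2 ≡ 1 (mod 15).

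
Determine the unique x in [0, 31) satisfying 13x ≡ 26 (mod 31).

2

The inverse of 13 mod 31 is 12 (since 13·12 = 156 ≡ 1).
So x ≡ 12·26 = 312 ≡ 2 (mod 31).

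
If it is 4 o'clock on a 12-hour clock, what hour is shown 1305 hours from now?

1

1305 mod 12 = 9 (since 108·12 = 1296).
4 + 9 → 1 on a 12-hour dial.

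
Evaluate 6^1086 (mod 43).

1

Square-and-reduce mod 43: 6^1≡6, 6^2≡36, 6^4≡6, 6^8≡36, 6^16≡6, 6^32≡36, 6^64≡6, 6^128≡36, 6^256≡6, 6^512≡36, 6^1024≡6.
1086 = 2 + 4 + 8 + 16 + 32 + 1024, so 6^1086 ≡ 36·6·36·6·36·6 ≡ 1 (mod 43).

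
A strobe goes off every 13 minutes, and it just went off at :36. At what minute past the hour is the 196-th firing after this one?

196·13 = 2548.
2548 − 42·60 = 28, so 2548 ≡ 28 (mod 60).
(36 + 28) mod 60 = 4.

4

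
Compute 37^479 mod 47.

By repeated squaring mod 47: 37^1≡37, 37^2≡6, 37^4≡36, 37^8≡27, 37^16≡24, 37^32≡12, 37^64≡3, 37^128≡9, 37^256≡34.
479 = 1 + 2 + 4 + 8 + 16 + 64 + 128 + 256, so 37^479 ≡ 37·6·36·27·24·3·9·34 ≡ 17 (mod 47).

17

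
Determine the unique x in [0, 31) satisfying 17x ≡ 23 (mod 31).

The inverse of 17 mod 31 is 11 (since 17·11 = 187 ≡ 1).
Multiplying both sides by 11: x ≡ 11·23 = 253 ≡ 5 (mod 31).
Check: 17·5 = 85 = 2·31 + 23.

5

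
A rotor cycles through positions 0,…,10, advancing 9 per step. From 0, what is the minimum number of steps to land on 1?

5

9⁻¹ ≡ 5 (mod 11) because 9·5 = 45 = 4·11 + 1.
Multiplying both sides by 5: x ≡ 5·1 = 5 ≡ 5 (mod 11).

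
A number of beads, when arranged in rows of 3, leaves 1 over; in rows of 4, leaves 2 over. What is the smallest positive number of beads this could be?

x ≡ 1 (mod 3) gives x ∈ {1, 4, 7, 10}.
The first of these with x mod 4 = 2 is 10.

10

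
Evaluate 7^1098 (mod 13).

12

By repeated squaring mod 13: 7^1≡7, 7^2≡10, 7^4≡9, 7^8≡3, 7^16≡9, 7^32≡3, 7^64≡9, 7^128≡3, 7^256≡9, 7^512≡3, 7^1024≡9.
1098 = 2 + 8 + 64 + 1024, so 7^1098 ≡ 10·3·9·9 ≡ 12 (mod 13).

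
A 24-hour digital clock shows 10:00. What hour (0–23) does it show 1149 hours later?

7

1149 − 47·24 = 21, so 1149 ≡ 21 (mod 24).
(10 + 21) mod 24 = 7.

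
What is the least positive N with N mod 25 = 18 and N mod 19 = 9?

Since 19·4 ≡ 1 (mod 25), take x = 9 + 19·((18−9)·4 mod 25) = 9 + 19·11 = 218.
Check: 218 mod 25 = 18, 218 mod 19 = 9.

218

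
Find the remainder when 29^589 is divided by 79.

Square-and-reduce mod 79: 29^1≡29, 29^2≡51, 29^4≡73, 29^8≡36, 29^16≡32, 29^32≡76, 29^64≡9, 29^128≡2, 29^256≡4, 29^512≡16.
Since 589 = 1 + 4 + 8 + 64 + 512 in binary, 29^589 ≡ 29·73·36·9·16 ≡ 6 (mod 79).

6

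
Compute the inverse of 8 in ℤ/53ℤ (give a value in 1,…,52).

53 = 6·8 + 5
8 = 1·5 + 3
5 = 1·3 + 2
3 = 1·2 + 1
2 = 2·1 + 0
Back-substituting gives 8·20 ≡ 1 (mod 53).

20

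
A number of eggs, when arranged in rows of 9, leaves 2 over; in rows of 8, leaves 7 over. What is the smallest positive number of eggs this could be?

Since 8·8 ≡ 1 (mod 9), take x = 7 + 8·((2−7)·8 mod 9) = 7 + 8·5 = 47.
Check: 47 mod 9 = 2, 47 mod 8 = 7.

47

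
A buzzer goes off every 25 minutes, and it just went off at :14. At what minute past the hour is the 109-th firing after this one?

109·25 = 2725.
Dividing 2725 by 60 gives quotient 45 and remainder 25.
(14 + 25) mod 60 = 39.

39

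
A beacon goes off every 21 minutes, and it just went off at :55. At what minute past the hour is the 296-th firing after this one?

31

296·21 = 6216.
Dividing 6216 by 60 gives quotient 103 and remainder 36.
(55 + 36) mod 60 = 31.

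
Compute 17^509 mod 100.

Square-and-reduce mod 100: 17^1≡17, 17^2≡89, 17^4≡21, 17^8≡41, 17^16≡81, 17^32≡61, 17^64≡21, 17^128≡41, 17^256≡81.
509 = 1 + 4 + 8 + 16 + 32 + 64 + 128 + 256, so 17^509 ≡ 17·21·41·81·61·21·41·81 ≡ 97 (mod 100).

97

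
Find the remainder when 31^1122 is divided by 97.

33

By repeated squaring mod 97: 31^1≡31, 31^2≡88, 31^4≡81, 31^8≡62, 31^16≡61, 31^32≡35, 31^64≡61, 31^128≡35, 31^256≡61, 31^512≡35, 31^1024≡61.
1122 = 2 + 32 + 64 + 1024, so 31^1122 ≡ 88·35·61·61 ≡ 33 (mod 97).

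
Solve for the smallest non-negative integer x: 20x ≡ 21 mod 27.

24

20⁻¹ ≡ 23 (mod 27) because 20·23 = 460 = 17·27 + 1.
Multiplying both sides by 23: x ≡ 23·21 = 483 ≡ 24 (mod 27).
Check: 20·24 = 480 = 17·27 + 21.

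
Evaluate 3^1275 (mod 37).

Square-and-reduce mod 37: 3^1≡3, 3^2≡9, 3^4≡7, 3^8≡12, 3^16≡33, 3^32≡16, 3^64≡34, 3^128≡9, 3^256≡7, 3^512≡12, 3^1024≡33.
Since 1275 = 1 + 2 + 8 + 16 + 32 + 64 + 128 + 1024 in binary, 3^1275 ≡ 3·9·12·33·16·34·9·33 ≡ 11 (mod 37).

11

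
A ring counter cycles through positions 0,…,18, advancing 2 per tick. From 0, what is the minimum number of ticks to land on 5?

2⁻¹ ≡ 10 (mod 19) because 2·10 = 20 = 1·19 + 1.
Multiplying both sides by 10: x ≡ 10·5 = 50 ≡ 12 (mod 19).
Check: 2·12 = 24 = 1·19 + 5.

12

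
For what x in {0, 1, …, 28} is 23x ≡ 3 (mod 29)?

14

The inverse of 23 mod 29 is 24 (since 23·24 = 552 ≡ 1).
Multiplying both sides by 24: x ≡ 24·3 = 72 ≡ 14 (mod 29).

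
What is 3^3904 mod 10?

1

The units digit of 3^n cycles with period 4: 3, 9, 7, 1, …
3904 leaves remainder 0 on division by 4, so 3^3904 ends in 1.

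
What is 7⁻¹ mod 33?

7·19 = 133 = 4·33 + 1, so 7⁻¹ ≡ 19 (mod 33).

19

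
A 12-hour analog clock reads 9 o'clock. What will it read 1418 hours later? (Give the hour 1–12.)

Dividing 1418 by 12 gives quotient 118 and remainder 2.
9 + 2 → 11 on a 12-hour dial.

11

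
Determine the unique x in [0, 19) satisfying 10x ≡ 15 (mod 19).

11

10⁻¹ ≡ 2 (mod 19) because 10·2 = 20 = 1·19 + 1.
Multiplying both sides by 2: x ≡ 2·15 = 30 ≡ 11 (mod 19).
Check: 10·11 = 110 = 5·19 + 15.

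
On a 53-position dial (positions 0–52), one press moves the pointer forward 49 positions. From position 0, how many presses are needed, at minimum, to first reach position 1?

53 = 1·49 + 4
49 = 12·4 + 1
4 = 4·1 + 0
Back-substituting gives 49·13 ≡ 1 (mod 53).

13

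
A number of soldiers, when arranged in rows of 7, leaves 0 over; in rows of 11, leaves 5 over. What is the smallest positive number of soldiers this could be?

49

x ≡ 0 (mod 7) gives x ∈ {0, 7, 14, 21, 28, 35, 42, 49}.
The first of these with x mod 11 = 5 is 49.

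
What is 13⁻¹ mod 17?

4

17 = 1·13 + 4
13 = 3·4 + 1
4 = 4·1 + 0
Back-substituting gives 13·4 ≡ 1 (mod 17).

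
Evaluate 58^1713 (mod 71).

50

Successive squares of 58 mod 71: 58^1≡58, 58^2≡27, 58^4≡19, 58^8≡6, 58^16≡36, 58^32≡18, 58^64≡40, 58^128≡38, 58^256≡24, 58^512≡8, 58^1024≡64.
1713 = 1 + 16 + 32 + 128 + 512 + 1024, so 58^1713 ≡ 58·36·18·38·8·64 ≡ 50 (mod 71).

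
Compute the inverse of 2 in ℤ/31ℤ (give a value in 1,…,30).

31 = 15·2 + 1
2 = 2·1 + 0
Back-substituting gives 2·16 ≡ 1 (mod 31).

16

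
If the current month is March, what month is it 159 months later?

June

Dividing 159 by 12 gives quotient 13 and remainder 3.
March + 3 months → June.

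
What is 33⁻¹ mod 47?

47 = 1·33 + 14
33 = 2·14 + 5
14 = 2·5 + 4
5 = 1·4 + 1
4 = 4·1 + 0
Back-substituting gives 33·10 ≡ 1 (mod 47).

10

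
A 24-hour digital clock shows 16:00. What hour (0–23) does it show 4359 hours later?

7

4359 = 181·24 + 15, so 4359 mod 24 = 15.
(16 + 15) mod 24 = 7.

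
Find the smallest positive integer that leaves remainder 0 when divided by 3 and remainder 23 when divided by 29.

81

x ≡ 0 (mod 3) gives x ∈ {0, 3, 6, 9, 12, 15, 18, 21, …}.
The first of these with x mod 29 = 23 is 81.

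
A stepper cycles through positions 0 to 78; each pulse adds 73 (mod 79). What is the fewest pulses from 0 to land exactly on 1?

13

79 = 1·73 + 6
73 = 12·6 + 1
6 = 6·1 + 0
Back-substituting gives 73·13 ≡ 1 (mod 79).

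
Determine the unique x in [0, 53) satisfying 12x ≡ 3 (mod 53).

40

12⁻¹ ≡ 31 (mod 53) because 12·31 = 372 = 7·53 + 1.
So x ≡ 31·3 = 93 ≡ 40 (mod 53).
Check: 12·40 = 480 = 9·53 + 3.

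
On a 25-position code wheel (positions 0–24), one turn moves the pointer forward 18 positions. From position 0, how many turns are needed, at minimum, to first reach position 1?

18·7 = 126 = 5·25 + 1, so 18⁻¹ ≡ 7 (mod 25).

7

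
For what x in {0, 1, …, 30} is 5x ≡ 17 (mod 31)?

22

The inverse of 5 mod 31 is 25 (since 5·25 = 125 ≡ 1).
Multiplying both sides by 25: x ≡ 25·17 = 425 ≡ 22 (mod 31).
Check: 5·22 = 110 = 3·31 + 17.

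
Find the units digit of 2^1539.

Powers of 2 mod 10 repeat with period 4: 2, 4, 8, 6.
1539 leaves remainder 3 on division by 4, so 2^1539 ends in 8.

8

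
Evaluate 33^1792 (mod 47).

6

By repeated squaring mod 47: 33^1≡33, 33^2≡8, 33^4≡17, 33^8≡7, 33^16≡2, 33^32≡4, 33^64≡16, 33^128≡21, 33^256≡18, 33^512≡42, 33^1024≡25.
Since 1792 = 256 + 512 + 1024 in binary, 33^1792 ≡ 18·42·25 ≡ 6 (mod 47).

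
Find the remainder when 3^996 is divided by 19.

Square-and-reduce mod 19: 3^1≡3, 3^2≡9, 3^4≡5, 3^8≡6, 3^16≡17, 3^32≡4, 3^64≡16, 3^128≡9, 3^256≡5, 3^512≡6.
996 = 4 + 32 + 64 + 128 + 256 + 512, so 3^996 ≡ 5·4·16·9·5·6 ≡ 7 (mod 19).

7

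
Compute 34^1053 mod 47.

By repeated squaring mod 47: 34^1≡34, 34^2≡28, 34^4≡32, 34^8≡37, 34^16≡6, 34^32≡36, 34^64≡27, 34^128≡24, 34^256≡12, 34^512≡3, 34^1024≡9.
1053 = 1 + 4 + 8 + 16 + 1024, so 34^1053 ≡ 34·32·37·6·9 ≡ 27 (mod 47).

27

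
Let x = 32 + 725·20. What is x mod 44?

725·20 = 14500.
Dividing 14500 by 44 gives quotient 329 and remainder 24.
(32 + 24) mod 44 = 12.

12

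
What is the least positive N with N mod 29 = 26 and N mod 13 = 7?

345

Since 13·9 ≡ 1 (mod 29), take x = 7 + 13·((26−7)·9 mod 29) = 7 + 13·26 = 345.
Check: 345 mod 29 = 26, 345 mod 13 = 7.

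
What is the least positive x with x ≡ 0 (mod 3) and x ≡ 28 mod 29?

Since 29·2 ≡ 1 (mod 3), take x = 28 + 29·((0−28)·2 mod 3) = 28 + 29·1 = 57.
Check: 57 mod 3 = 0, 57 mod 29 = 28.

57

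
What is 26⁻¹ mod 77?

3

77 = 2·26 + 25
26 = 1·25 + 1
25 = 25·1 + 0
Back-substituting gives 26·3 ≡ 1 (mod 77).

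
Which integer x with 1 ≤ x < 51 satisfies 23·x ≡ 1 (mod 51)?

23·20 = 460 = 9·51 + 1, so 23⁻¹ ≡ 20 (mod 51).

20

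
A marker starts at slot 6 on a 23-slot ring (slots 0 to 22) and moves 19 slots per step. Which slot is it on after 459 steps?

459·19 = 8721.
Dividing 8721 by 23 gives quotient 379 and remainder 4.
(6 + 4) mod 23 = 10.

10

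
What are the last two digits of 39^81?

Successive squares of 39 mod 100: 39^1≡39, 39^2≡21, 39^4≡41, 39^8≡81, 39^16≡61, 39^32≡21, 39^64≡41.
81 = 1 + 16 + 64, so 39^81 ≡ 39·61·41 ≡ 39 (mod 100).

39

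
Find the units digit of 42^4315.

8

The units digit of 42^n cycles with period 4: 2, 4, 8, 6, …
4315 leaves remainder 3 on division by 4, so 42^4315 ends in 8.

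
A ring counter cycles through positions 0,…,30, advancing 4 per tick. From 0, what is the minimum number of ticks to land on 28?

4⁻¹ ≡ 8 (mod 31) because 4·8 = 32 = 1·31 + 1.
So x ≡ 8·28 = 224 ≡ 7 (mod 31).

7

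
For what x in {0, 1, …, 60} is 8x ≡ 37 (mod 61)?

8⁻¹ ≡ 23 (mod 61) because 8·23 = 184 = 3·61 + 1.
Multiplying both sides by 23: x ≡ 23·37 = 851 ≡ 58 (mod 61).

58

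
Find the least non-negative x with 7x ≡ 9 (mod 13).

The inverse of 7 mod 13 is 2 (since 7·2 = 14 ≡ 1).
So x ≡ 2·9 = 18 ≡ 5 (mod 13).

5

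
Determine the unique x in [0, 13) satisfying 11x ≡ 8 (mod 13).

The inverse of 11 mod 13 is 6 (since 11·6 = 66 ≡ 1).
So x ≡ 6·8 = 48 ≡ 9 (mod 13).

9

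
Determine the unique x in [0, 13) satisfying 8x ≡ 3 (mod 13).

2

The inverse of 8 mod 13 is 5 (since 8·5 = 40 ≡ 1).
Multiplying both sides by 5: x ≡ 5·3 = 15 ≡ 2 (mod 13).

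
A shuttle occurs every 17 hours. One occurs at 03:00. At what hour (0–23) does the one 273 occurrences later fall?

12

273·17 = 4641.
4641 = 193·24 + 9, so 4641 mod 24 = 9.
(3 + 9) mod 24 = 12.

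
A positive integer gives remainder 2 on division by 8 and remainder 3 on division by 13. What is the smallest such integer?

x ≡ 2 (mod 8) gives x ∈ {2, 10, 18, 26, 34, 42}.
The first of these with x mod 13 = 3 is 42.

42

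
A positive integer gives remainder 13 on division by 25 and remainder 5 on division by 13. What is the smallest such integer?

x ≡ 5 (mod 13) gives x ∈ {5, 18, 31, 44, 57, 70, 83, 96, …}.
The first of these with x mod 25 = 13 is 213.

213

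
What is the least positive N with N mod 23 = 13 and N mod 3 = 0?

36

x ≡ 0 (mod 3) gives x ∈ {0, 3, 6, 9, 12, 15, 18, 21, …}.
The first of these with x mod 23 = 13 is 36.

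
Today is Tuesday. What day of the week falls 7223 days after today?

7223 = 1031·7 + 6, so 7223 mod 7 = 6.
Tuesday + 6 days → Monday.

Monday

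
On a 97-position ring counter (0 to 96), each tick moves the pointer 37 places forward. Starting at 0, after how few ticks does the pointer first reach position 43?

37⁻¹ ≡ 21 (mod 97) because 37·21 = 777 = 8·97 + 1.
So x ≡ 21·43 = 903 ≡ 30 (mod 97).

30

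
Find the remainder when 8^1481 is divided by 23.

12

Square-and-reduce mod 23: 8^1≡8, 8^2≡18, 8^4≡2, 8^8≡4, 8^16≡16, 8^32≡3, 8^64≡9, 8^128≡12, 8^256≡6, 8^512≡13, 8^1024≡8.
1481 = 1 + 8 + 64 + 128 + 256 + 1024, so 8^1481 ≡ 8·4·9·12·6·8 ≡ 12 (mod 23).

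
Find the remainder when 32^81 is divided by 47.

Square-and-reduce mod 47: 32^1≡32, 32^2≡37, 32^4≡6, 32^8≡36, 32^16≡27, 32^32≡24, 32^64≡12.
Since 81 = 1 + 16 + 64 in binary, 32^81 ≡ 32·27·12 ≡ 28 (mod 47).

28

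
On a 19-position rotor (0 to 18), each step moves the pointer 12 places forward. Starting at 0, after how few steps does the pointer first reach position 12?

12⁻¹ ≡ 8 (mod 19) because 12·8 = 96 = 5·19 + 1.
So x ≡ 8·12 = 96 ≡ 1 (mod 19).

1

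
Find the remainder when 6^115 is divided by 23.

Square-and-reduce mod 23: 6^1≡6, 6^2≡13, 6^4≡8, 6^8≡18, 6^16≡2, 6^32≡4, 6^64≡16.
115 = 1 + 2 + 16 + 32 + 64, so 6^115 ≡ 6·13·2·4·16 ≡ 2 (mod 23).

2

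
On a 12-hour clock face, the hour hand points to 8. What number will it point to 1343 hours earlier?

1343 mod 12 = 11 (since 111·12 = 1332).
8 − 11 → 9 on a 12-hour dial.

9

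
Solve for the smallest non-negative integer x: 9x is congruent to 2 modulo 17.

4

9⁻¹ ≡ 2 (mod 17) because 9·2 = 18 = 1·17 + 1.
Multiplying both sides by 2: x ≡ 2·2 = 4 ≡ 4 (mod 17).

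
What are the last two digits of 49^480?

01

Successive squares of 49 mod 100: 49^1≡49, 49^2≡1, 49^4≡1, 49^8≡1, 49^16≡1, 49^32≡1, 49^64≡1, 49^128≡1, 49^256≡1.
Since 480 = 32 + 64 + 128 + 256 in binary, 49^480 ≡ 1·1·1·1 ≡ 1 (mod 100).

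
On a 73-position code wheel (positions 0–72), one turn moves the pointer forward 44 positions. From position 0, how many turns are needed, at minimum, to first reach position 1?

5

73 = 1·44 + 29
44 = 1·29 + 15
29 = 1·15 + 14
15 = 1·14 + 1
14 = 14·1 + 0
Back-substituting gives 44·5 ≡ 1 (mod 73).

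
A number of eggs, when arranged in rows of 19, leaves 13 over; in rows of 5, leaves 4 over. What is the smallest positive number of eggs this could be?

Since 5·4 ≡ 1 (mod 19), take x = 4 + 5·((13−4)·4 mod 19) = 4 + 5·17 = 89.
Check: 89 mod 19 = 13, 89 mod 5 = 4.

89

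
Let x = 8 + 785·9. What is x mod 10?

785·9 = 7065.
7065 − 706·10 = 5, so 7065 ≡ 5 (mod 10).
(8 + 5) mod 10 = 3.

3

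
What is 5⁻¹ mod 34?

34 = 6·5 + 4
5 = 1·4 + 1
4 = 4·1 + 0
Back-substituting gives 5·7 ≡ 1 (mod 34).

7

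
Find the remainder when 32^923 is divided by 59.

Successive squares of 32 mod 59: 32^1≡32, 32^2≡21, 32^4≡28, 32^8≡17, 32^16≡53, 32^32≡36, 32^64≡57, 32^128≡4, 32^256≡16, 32^512≡20.
Since 923 = 1 + 2 + 8 + 16 + 128 + 256 + 512 in binary, 32^923 ≡ 32·21·17·53·4·16·20 ≡ 43 (mod 59).

43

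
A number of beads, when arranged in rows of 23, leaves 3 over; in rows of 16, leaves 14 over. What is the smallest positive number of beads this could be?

x ≡ 14 (mod 16) gives x ∈ {14, 30, 46, 62, 78, 94, 110, 126, …}.
The first of these with x mod 23 = 3 is 302.

302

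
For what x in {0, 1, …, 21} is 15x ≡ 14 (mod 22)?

20

The inverse of 15 mod 22 is 3 (since 15·3 = 45 ≡ 1).
Multiplying both sides by 3: x ≡ 3·14 = 42 ≡ 20 (mod 22).
Check: 15·20 = 300 = 13·22 + 14.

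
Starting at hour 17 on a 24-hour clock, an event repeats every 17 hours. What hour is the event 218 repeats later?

3

218·17 = 3706.
3706 = 154·24 + 10, so 3706 mod 24 = 10.
(17 + 10) mod 24 = 3.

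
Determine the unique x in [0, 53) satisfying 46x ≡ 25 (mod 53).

4

46⁻¹ ≡ 15 (mod 53) because 46·15 = 690 = 13·53 + 1.
Multiplying both sides by 15: x ≡ 15·25 = 375 ≡ 4 (mod 53).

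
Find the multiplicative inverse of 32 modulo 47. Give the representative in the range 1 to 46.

25

47 = 1·32 + 15
32 = 2·15 + 2
15 = 7·2 + 1
2 = 2·1 + 0
Back-substituting gives 32·25 ≡ 1 (mod 47).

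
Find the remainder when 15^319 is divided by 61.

Successive squares of 15 mod 61: 15^1≡15, 15^2≡42, 15^4≡56, 15^8≡25, 15^16≡15, 15^32≡42, 15^64≡56, 15^128≡25, 15^256≡15.
Since 319 = 1 + 2 + 4 + 8 + 16 + 32 + 256 in binary, 15^319 ≡ 15·42·56·25·15·42·15 ≡ 56 (mod 61).

56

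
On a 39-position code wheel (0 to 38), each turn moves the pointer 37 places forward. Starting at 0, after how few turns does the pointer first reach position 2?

37⁻¹ ≡ 19 (mod 39) because 37·19 = 703 = 18·39 + 1.
Multiplying both sides by 19: x ≡ 19·2 = 38 ≡ 38 (mod 39).
Check: 37·38 = 1406 = 36·39 + 2.

38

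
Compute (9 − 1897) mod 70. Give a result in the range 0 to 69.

2

Dividing 1897 by 70 gives quotient 27 and remainder 7.
(9 − 7) mod 70 = 2.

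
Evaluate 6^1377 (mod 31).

Successive squares of 6 mod 31: 6^1≡6, 6^2≡5, 6^4≡25, 6^8≡5, 6^16≡25, 6^32≡5, 6^64≡25, 6^128≡5, 6^256≡25, 6^512≡5, 6^1024≡25.
1377 = 1 + 32 + 64 + 256 + 1024, so 6^1377 ≡ 6·5·25·25·25 ≡ 30 (mod 31).

30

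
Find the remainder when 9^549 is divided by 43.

By repeated squaring mod 43: 9^1≡9, 9^2≡38, 9^4≡25, 9^8≡23, 9^16≡13, 9^32≡40, 9^64≡9, 9^128≡38, 9^256≡25, 9^512≡23.
Since 549 = 1 + 4 + 32 + 512 in binary, 9^549 ≡ 9·25·40·23 ≡ 41 (mod 43).

41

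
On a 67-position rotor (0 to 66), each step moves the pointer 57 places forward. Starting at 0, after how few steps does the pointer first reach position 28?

57⁻¹ ≡ 20 (mod 67) because 57·20 = 1140 = 17·67 + 1.
So x ≡ 20·28 = 560 ≡ 24 (mod 67).

24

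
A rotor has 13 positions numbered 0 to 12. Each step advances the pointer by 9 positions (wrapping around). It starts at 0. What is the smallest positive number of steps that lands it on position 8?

11

9⁻¹ ≡ 3 (mod 13) because 9·3 = 27 = 2·13 + 1.
So x ≡ 3·8 = 24 ≡ 11 (mod 13).
Check: 9·11 = 99 = 7·13 + 8.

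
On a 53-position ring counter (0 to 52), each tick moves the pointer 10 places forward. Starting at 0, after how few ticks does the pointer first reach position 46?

The inverse of 10 mod 53 is 16 (since 10·16 = 160 ≡ 1).
Multiplying both sides by 16: x ≡ 16·46 = 736 ≡ 47 (mod 53).

47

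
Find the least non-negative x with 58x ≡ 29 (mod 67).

The inverse of 58 mod 67 is 52 (since 58·52 = 3016 ≡ 1).
Multiplying both sides by 52: x ≡ 52·29 = 1508 ≡ 34 (mod 67).

34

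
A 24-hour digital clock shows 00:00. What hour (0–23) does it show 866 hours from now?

866 = 36·24 + 2, so 866 mod 24 = 2.
(0 + 2) mod 24 = 2.

2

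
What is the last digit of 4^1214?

The units digit of 4^n cycles with period 2: 4, 6, …
1214 leaves remainder 0 on division by 2, so 4^1214 ends in 6.

6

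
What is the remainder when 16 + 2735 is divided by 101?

2735 = 27·101 + 8, so 2735 mod 101 = 8.
(16 + 8) mod 101 = 24.

24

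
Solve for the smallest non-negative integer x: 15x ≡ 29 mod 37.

15⁻¹ ≡ 5 (mod 37) because 15·5 = 75 = 2·37 + 1.
So x ≡ 5·29 = 145 ≡ 34 (mod 37).
Check: 15·34 = 510 = 13·37 + 29.

34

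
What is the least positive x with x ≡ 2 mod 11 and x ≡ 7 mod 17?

24

Since 17·2 ≡ 1 (mod 11), take x = 7 + 17·((2−7)·2 mod 11) = 7 + 17·1 = 24.
Check: 24 mod 11 = 2, 24 mod 17 = 7.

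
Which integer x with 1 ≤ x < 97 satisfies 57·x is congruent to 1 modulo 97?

80

97 = 1·57 + 40
57 = 1·40 + 17
40 = 2·17 + 6
17 = 2·6 + 5
6 = 1·5 + 1
5 = 5·1 + 0
Back-substituting gives 57·80 ≡ 1 (mod 97).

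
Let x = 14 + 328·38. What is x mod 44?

26

328·38 = 12464.
Dividing 12464 by 44 gives quotient 283 and remainder 12.
(14 + 12) mod 44 = 26.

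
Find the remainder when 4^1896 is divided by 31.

4

Successive squares of 4 mod 31: 4^1≡4, 4^2≡16, 4^4≡8, 4^8≡2, 4^16≡4, 4^32≡16, 4^64≡8, 4^128≡2, 4^256≡4, 4^512≡16, 4^1024≡8.
Since 1896 = 8 + 32 + 64 + 256 + 512 + 1024 in binary, 4^1896 ≡ 2·16·8·4·16·8 ≡ 4 (mod 31).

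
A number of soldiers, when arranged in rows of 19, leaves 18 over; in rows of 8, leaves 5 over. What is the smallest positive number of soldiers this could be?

Since 8·12 ≡ 1 (mod 19), take x = 5 + 8·((18−5)·12 mod 19) = 5 + 8·4 = 37.
Check: 37 mod 19 = 18, 37 mod 8 = 5.

37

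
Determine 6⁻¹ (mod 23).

4

6·4 = 24 = 1·23 + 1, so 6⁻¹ ≡ 4 (mod 23).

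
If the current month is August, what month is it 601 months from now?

September

601 = 50·12 + 1, so 601 mod 12 = 1.
August + 1 month → September.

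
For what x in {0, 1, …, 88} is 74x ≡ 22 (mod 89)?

The inverse of 74 mod 89 is 83 (since 74·83 = 6142 ≡ 1).
Multiplying both sides by 83: x ≡ 83·22 = 1826 ≡ 46 (mod 89).
Check: 74·46 = 3404 = 38·89 + 22.

46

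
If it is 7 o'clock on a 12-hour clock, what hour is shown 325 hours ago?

6

325 − 27·12 = 1, so 325 ≡ 1 (mod 12).
7 − 1 → 6 on a 12-hour dial.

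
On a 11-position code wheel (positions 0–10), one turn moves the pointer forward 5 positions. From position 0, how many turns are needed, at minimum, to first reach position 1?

9

11 = 2·5 + 1
5 = 5·1 + 0
Back-substituting gives 5·9 ≡ 1 (mod 11).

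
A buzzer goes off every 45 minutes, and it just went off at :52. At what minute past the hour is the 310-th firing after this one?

310·45 = 13950.
Dividing 13950 by 60 gives quotient 232 and remainder 30.
(52 + 30) mod 60 = 22.

22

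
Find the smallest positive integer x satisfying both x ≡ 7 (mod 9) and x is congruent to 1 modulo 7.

x ≡ 1 (mod 7) gives x ∈ {1, 8, 15, 22, 29, 36, 43}.
The first of these with x mod 9 = 7 is 43.

43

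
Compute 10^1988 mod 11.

1

Square-and-reduce mod 11: 10^1≡10, 10^2≡1, 10^4≡1, 10^8≡1, 10^16≡1, 10^32≡1, 10^64≡1, 10^128≡1, 10^256≡1, 10^512≡1, 10^1024≡1.
1988 = 4 + 64 + 128 + 256 + 512 + 1024, so 10^1988 ≡ 1·1·1·1·1·1 ≡ 1 (mod 11).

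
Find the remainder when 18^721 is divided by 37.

18

Successive squares of 18 mod 37: 18^1≡18, 18^2≡28, 18^4≡7, 18^8≡12, 18^16≡33, 18^32≡16, 18^64≡34, 18^128≡9, 18^256≡7, 18^512≡12.
721 = 1 + 16 + 64 + 128 + 512, so 18^721 ≡ 18·33·34·9·12 ≡ 18 (mod 37).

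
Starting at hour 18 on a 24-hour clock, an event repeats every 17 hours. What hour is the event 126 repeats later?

0

126·17 = 2142.
2142 mod 24 = 6 (since 89·24 = 2136).
(18 + 6) mod 24 = 0.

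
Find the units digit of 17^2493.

The units digit of 17^n cycles with period 4: 7, 9, 3, 1, …
2493 leaves remainder 1 on division by 4, so 17^2493 ends in 7.

7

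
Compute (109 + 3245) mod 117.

3245 mod 117 = 86 (since 27·117 = 3159).
(109 + 86) mod 117 = 78.

78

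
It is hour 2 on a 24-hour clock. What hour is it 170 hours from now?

4

170 − 7·24 = 2, so 170 ≡ 2 (mod 24).
(2 + 2) mod 24 = 4.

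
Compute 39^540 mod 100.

1

Successive squares of 39 mod 100: 39^1≡39, 39^2≡21, 39^4≡41, 39^8≡81, 39^16≡61, 39^32≡21, 39^64≡41, 39^128≡81, 39^256≡61, 39^512≡21.
Since 540 = 4 + 8 + 16 + 512 in binary, 39^540 ≡ 41·81·61·21 ≡ 1 (mod 100).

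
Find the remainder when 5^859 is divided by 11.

Successive squares of 5 mod 11: 5^1≡5, 5^2≡3, 5^4≡9, 5^8≡4, 5^16≡5, 5^32≡3, 5^64≡9, 5^128≡4, 5^256≡5, 5^512≡3.
Since 859 = 1 + 2 + 8 + 16 + 64 + 256 + 512 in binary, 5^859 ≡ 5·3·4·5·9·5·3 ≡ 9 (mod 11).

9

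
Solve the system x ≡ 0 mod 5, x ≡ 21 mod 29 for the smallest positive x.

x ≡ 0 (mod 5) gives x ∈ {0, 5, 10, 15, 20, 25, 30, 35, …}.
The first of these with x mod 29 = 21 is 50.

50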